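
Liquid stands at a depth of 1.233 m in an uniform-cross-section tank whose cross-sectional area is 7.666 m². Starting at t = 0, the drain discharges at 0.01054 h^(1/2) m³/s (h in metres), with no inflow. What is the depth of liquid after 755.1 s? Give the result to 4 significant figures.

0.3496 m

A dh/dt = −Q_out = −0.01054 √h.
Separate and integrate: 2(√h − √h₀) = −(0.01054/A) t.
√h = √1.233 − 0.01054·755.1/(2·7.666) = 1.11041 − 0.519094 = 0.591311.
h = 0.591311² = 0.349649 m.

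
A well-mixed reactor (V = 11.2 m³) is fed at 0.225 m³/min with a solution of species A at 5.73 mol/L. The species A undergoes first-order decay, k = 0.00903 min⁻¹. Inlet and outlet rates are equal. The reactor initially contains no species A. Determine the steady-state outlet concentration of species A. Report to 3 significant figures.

3.95 mol/L

Accumulation = in − out − consumed: V dC/dt = Q C_in − Q C − k V C.
At steady state: 0 = Q C_in − (Q + kV) C_ss, so C_ss = Q C_in/(Q + kV).
C_ss = 0.225·5.73/(0.225 + 0.00903·11.2) = 1.2893/0.32614 = 3.9531 mol/L.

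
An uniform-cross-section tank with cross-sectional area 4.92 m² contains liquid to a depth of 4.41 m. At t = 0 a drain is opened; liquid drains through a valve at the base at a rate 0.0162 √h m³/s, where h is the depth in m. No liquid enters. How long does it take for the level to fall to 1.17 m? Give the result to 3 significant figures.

A dh/dt = −Q_out = −0.0162 √h.
This is separable: 2 d(√h)/dt = −0.0162/A, so √h = √h₀ − (0.0162/(2A)) t.
t = 2A(√h₀ − √h)/0.0162 = 2·4.92·(√4.41 − √1.17)/0.0162
  = 9.8400 × (2.1000 − 1.0817) / 0.0162 = 618.54 s.

619 s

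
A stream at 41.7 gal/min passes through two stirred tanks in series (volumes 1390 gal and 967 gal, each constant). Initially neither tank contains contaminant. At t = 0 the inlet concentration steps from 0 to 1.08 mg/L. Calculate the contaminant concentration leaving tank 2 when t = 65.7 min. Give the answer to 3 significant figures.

Each tank obeys Vᵢ dCᵢ/dt = Q(Cᵢ₋₁ − Cᵢ), so τᵢ = Vᵢ/Q.
τ₁ = 1390/41.7 = 33.333 min; τ₂ = 967/41.7 = 23.189 min.
Solving the cascade with C₁(0)=C₂(0)=0 gives C₂(t) = C_in[1 − (τ₁ e^(−t/τ₁) − τ₂ e^(−t/τ₂))/(τ₁ − τ₂)].
At t = 65.7: e^(−t/τ₁) = 0.13932, e^(−t/τ₂) = 0.058825.
C₂ = 1.08·[1 − (33.333·0.13932 − 23.189·0.058825)/(10.144)] = 1.08·0.67667 = 0.73081 mg/L.

0.731 mg/L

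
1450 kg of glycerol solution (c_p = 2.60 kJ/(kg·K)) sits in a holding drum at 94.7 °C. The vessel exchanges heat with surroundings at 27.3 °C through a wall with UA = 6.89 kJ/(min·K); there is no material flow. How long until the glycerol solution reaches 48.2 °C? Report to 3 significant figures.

641 min

Lumped-capacitance energy balance: M c_p dT/dt = UA(T_amb − T).
τ = M c_p/UA = 547.17 min; T_ss = T_amb = 27.300 °C.
T(t) = T_ss + (T₀ − T_ss)e^(−t/τ); set T = 48.2:
t = −τ ln[(T − T_ss)/(T₀ − T_ss)] = −547.17 · ln(0.31009) = 640.68 min.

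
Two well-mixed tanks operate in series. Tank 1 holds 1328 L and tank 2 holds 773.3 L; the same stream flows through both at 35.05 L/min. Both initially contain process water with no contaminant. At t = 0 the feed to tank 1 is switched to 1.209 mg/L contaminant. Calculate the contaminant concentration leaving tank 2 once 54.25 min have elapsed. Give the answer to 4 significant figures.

0.6618 mg/L

Species balance on tank i: dCᵢ/dt = (Cᵢ₋₁ − Cᵢ)/τᵢ with τᵢ = Vᵢ/Q.
τ₁ = 1328/35.05 = 37.8887 min; τ₂ = 773.3/35.05 = 22.0628 min.
Tank 1: C₁ = C_in(1 − e^(−t/τ₁)). Tank 2 (τ₁ ≠ τ₂): C₂ = C_in[1 − (τ₁ e^(−t/τ₁) − τ₂ e^(−t/τ₂))/(τ₁ − τ₂)].
At t = 54.25: e^(−t/τ₁) = 0.238873, e^(−t/τ₂) = 0.0855295.
C₂ = 1.209·[1 − (37.8887·0.238873 − 22.0628·0.0855295)/(15.8260)] = 1.209·0.547353 = 0.661750 mg/L.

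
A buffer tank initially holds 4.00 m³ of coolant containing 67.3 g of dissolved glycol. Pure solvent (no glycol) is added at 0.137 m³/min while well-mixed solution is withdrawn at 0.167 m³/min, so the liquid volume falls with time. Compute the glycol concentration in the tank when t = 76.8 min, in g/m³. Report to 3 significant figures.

0.334 g/m³

Total volume: dV/dt = Q_in − Q_out = -0.030000 m³/min, so V(t) = 4.00 − 0.030000 t and V(76.8) = 1.6960 m³.
Species balance (pure solvent in): dm/dt = −Q_out · m/V(t).
dm/m = −Q_out dt/(V₀ − 0.030000 t); integrating gives ln(m/m₀) = −(Q_out/(Q_in−Q_out)) ln(V/V₀).
m = m₀ (V₀/V)^(Q_out/(Q_in−Q_out)) = 67.3 × (4.00/1.6960)^(-5.5667) = 0.56713 g.
C = m/V = 0.56713/1.6960 = 0.33439 g/m³.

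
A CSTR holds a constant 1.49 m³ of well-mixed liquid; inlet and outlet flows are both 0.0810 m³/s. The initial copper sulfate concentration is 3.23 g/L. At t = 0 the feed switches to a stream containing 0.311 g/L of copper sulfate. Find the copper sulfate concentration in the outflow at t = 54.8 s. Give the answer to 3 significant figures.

0.459 g/L

Accumulation = in − out for the solute gives V dC/dt = Q(C_in − C).
Time constant τ = V/Q = 1.49/0.0810 = 18.395 s.
C approaches C_in exponentially: C(t) = C_in + (C₀ − C_in) e^(−t/τ).
C(54.8) = 0.311 + (3.23 − 0.311)·e^(−54.8/18.395) = 0.311 + (2.9190)·0.050841 = 0.45940 g/L.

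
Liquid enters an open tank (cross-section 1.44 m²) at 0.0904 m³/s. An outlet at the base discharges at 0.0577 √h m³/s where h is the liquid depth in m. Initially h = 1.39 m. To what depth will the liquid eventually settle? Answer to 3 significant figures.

2.45 m

Level balance: A dh/dt = 0.0904 − 0.0577 √h. Setting dh/dt = 0:
Q_in = 0.0577 √h_ss ⇒ √h_ss = 0.0904/0.0577 = 1.5667.
h_ss = 1.5667² = 2.4546 m. (Since h₀ = 1.39 m < h_ss, the level will rise toward this value.)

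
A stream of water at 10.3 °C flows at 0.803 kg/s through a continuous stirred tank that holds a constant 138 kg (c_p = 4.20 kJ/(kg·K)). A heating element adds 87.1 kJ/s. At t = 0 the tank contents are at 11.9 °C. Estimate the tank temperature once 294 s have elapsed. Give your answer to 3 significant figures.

First-law balance (no shaft work): M c_p dT/dt = ṁ c_p (T_in − T) + 87.1.
τ = M/ṁ = 171.86 s; T_ss = T_in + Q̇/(ṁ c_p) = 10.3 + 87.1/(0.803·4.20) = 36.126 °C.
This is linear first-order; T(t) = T_ss + (T₀ − T_ss) e^(−t/τ).
T(294) = 36.126 + (-24.226)·e^(−294/171.86) = 36.126 + (-24.226)·0.18073 = 31.747 °C.

31.7 °C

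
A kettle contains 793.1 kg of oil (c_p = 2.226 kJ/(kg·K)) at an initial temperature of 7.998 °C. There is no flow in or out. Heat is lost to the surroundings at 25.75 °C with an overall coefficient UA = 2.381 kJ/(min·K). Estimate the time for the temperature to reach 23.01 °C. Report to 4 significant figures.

Unsteady energy balance on the tank contents: M c_p dT/dt = −UA(T − T_amb).
τ = M c_p/UA = 741.470 min; T_ss = T_amb = 25.7500 °C.
T(t) = T_ss + (T₀ − T_ss)e^(−t/τ); set T = 23.01:
t = −τ ln[(T − T_ss)/(T₀ − T_ss)] = −741.470 · ln(0.154349) = 1385.47 min.

1385 min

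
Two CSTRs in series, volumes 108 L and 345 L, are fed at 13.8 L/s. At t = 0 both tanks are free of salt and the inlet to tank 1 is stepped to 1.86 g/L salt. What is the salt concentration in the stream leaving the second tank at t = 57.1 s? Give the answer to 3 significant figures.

1.58 g/L

Time constants: τᵢ = Vᵢ/Q for each well-mixed tank.
τ₁ = 108/13.8 = 7.8261 s; τ₂ = 345/13.8 = 25.000 s.
Solving the cascade with C₁(0)=C₂(0)=0 gives C₂(t) = C_in[1 − (τ₁ e^(−t/τ₁) − τ₂ e^(−t/τ₂))/(τ₁ − τ₂)].
At t = 57.1: e^(−t/τ₁) = 0.00067817, e^(−t/τ₂) = 0.10188.
C₂ = 1.86·[1 − (7.8261·0.00067817 − 25.000·0.10188)/(-17.174)] = 1.86·0.85201 = 1.5847 g/L.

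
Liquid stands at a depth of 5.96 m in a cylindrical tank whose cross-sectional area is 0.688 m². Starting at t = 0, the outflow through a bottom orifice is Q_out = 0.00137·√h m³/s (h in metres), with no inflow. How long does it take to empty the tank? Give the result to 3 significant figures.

With no inflow, A dh/dt = −0.00137 √h.
∫ h^(−1/2) dh = −(0.00137/A) ∫ dt, giving 2√h = 2√h₀ − (0.00137/A) t.
Tank is empty when √h = 0: t_empty = 2A√h₀/0.00137.
t_empty = 2·0.688·√5.96/0.00137 = 1.3760·2.4413/0.00137 = 2452.0 s.

2450 s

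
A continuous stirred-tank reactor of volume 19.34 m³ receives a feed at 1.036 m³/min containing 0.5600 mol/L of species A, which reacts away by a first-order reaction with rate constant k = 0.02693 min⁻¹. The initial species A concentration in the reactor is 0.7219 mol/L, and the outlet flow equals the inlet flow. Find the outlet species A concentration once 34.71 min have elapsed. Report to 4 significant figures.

V dC/dt = Q(C_in − C) − k V C.
dC/dt = (Q/V) C_in − (Q/V + k) C; effective rate a = Q/V + k = 0.0535677 + 0.02693 = 0.0804977 min⁻¹.
C_ss = Q C_in/(Q + kV) = 0.372656 mol/L; C(t) = C_ss + (C₀ − C_ss) e^(−a t).
C(34.71) = 0.372656 + (0.349244)·e^(−0.0804977·34.71) = 0.372656 + (0.349244)·0.0611713 = 0.394019 mol/L.

0.3940 mol/L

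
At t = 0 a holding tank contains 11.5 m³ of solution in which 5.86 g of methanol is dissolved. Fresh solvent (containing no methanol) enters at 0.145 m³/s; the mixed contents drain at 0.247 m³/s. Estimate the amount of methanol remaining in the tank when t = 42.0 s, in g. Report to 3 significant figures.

1.90 g

Let m(t) be the amount of methanol. Volume: V(t) = V₀ + (Q_in − Q_out) t = 11.5 − 0.10200 t; V(42.0) = 7.2160 m³.
Species balance (pure solvent in): dm/dt = −Q_out · m/V(t).
Separate: dm/m = −Q_out dt/V(t) ⇒ ln(m/m₀) = −(Q_out/(Q_in−Q_out)) ln(V/V₀).
m = m₀ (V₀/V)^(Q_out/(Q_in−Q_out)) = 5.86 × (11.5/7.2160)^(-2.4216) = 1.8957 g.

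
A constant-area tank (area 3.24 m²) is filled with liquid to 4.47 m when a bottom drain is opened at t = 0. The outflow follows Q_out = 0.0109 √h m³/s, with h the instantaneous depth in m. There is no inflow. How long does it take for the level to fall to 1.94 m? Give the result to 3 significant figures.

429 s

A dh/dt = −Q_out = −0.0109 √h.
This is separable: 2 d(√h)/dt = −0.0109/A, so √h = √h₀ − (0.0109/(2A)) t.
t = 2A(√h₀ − √h)/0.0109 = 2·3.24·(√4.47 − √1.94)/0.0109
  = 6.4800 × (2.1142 − 1.3928) / 0.0109 = 428.87 s.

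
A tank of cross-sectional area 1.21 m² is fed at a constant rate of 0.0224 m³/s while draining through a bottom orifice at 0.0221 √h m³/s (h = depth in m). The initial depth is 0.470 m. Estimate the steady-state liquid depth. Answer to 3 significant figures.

A dh/dt = Q_in − 0.0221 √h. Steady state requires inflow = outflow:
Q_in = 0.0221 √h_ss ⇒ √h_ss = 0.0224/0.0221 = 1.0136.
h_ss = 1.0136² = 1.0273 m. (Since h₀ = 0.470 m < h_ss, the level will rise toward this value.)

1.03 m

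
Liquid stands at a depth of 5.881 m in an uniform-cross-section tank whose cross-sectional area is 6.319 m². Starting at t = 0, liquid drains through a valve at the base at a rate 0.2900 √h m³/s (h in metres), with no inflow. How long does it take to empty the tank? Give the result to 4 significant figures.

Mass balance (ρ constant): A dh/dt = −0.2900 √h.
This is separable: 2 d(√h)/dt = −0.2900/A, so √h = √h₀ − (0.2900/(2A)) t.
Tank is empty when √h = 0: t_empty = 2A√h₀/0.2900.
t_empty = 2·6.319·√5.881/0.2900 = 12.6380·2.42508/0.2900 = 105.683 s.

105.7 s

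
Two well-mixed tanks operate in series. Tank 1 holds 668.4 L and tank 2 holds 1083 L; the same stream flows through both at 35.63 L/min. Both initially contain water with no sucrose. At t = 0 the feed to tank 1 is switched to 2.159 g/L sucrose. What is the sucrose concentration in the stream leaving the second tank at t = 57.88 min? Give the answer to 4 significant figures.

1.478 g/L

Time constants: τᵢ = Vᵢ/Q for each well-mixed tank.
τ₁ = 668.4/35.63 = 18.7595 min; τ₂ = 1083/35.63 = 30.3957 min.
Solving the cascade with C₁(0)=C₂(0)=0 gives C₂(t) = C_in[1 − (τ₁ e^(−t/τ₁) − τ₂ e^(−t/τ₂))/(τ₁ − τ₂)].
At t = 57.88: e^(−t/τ₁) = 0.0457129, e^(−t/τ₂) = 0.148940.
C₂ = 2.159·[1 − (18.7595·0.0457129 − 30.3957·0.148940)/(-11.6363)] = 2.159·0.684643 = 1.47814 g/L.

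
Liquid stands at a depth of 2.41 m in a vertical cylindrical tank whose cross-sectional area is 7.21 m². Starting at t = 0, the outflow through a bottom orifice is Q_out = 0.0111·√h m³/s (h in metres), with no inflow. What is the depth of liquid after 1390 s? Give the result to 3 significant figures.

0.233 m

Volume balance on the tank: A dh/dt = −0.0111 √h.
This is separable: 2 d(√h)/dt = −0.0111/A, so √h = √h₀ − (0.0111/(2A)) t.
√h = √2.41 − 0.0111·1390/(2·7.21) = 1.5524 − 1.0700 = 0.48245.
h = 0.48245² = 0.23275 m.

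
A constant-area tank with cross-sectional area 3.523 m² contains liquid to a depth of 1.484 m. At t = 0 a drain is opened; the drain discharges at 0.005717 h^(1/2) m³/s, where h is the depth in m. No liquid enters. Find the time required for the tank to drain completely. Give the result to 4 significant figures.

1501 s

Unsteady balance on liquid volume: A dh/dt = −0.005717 √h.
This is separable: 2 d(√h)/dt = −0.005717/A, so √h = √h₀ − (0.005717/(2A)) t.
Set h = 0: 2√h₀ = (0.005717/A) t_empty ⇒ t_empty = 2A√h₀/0.005717.
t_empty = 2·3.523·√1.484/0.005717 = 7.04600·1.21820/0.005717 = 1501.38 s.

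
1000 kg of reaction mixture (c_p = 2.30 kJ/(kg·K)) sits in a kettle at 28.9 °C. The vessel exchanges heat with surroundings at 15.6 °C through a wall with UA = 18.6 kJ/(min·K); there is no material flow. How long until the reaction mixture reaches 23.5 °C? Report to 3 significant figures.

64.4 min

M c_p dT/dt = −UA(T − T_amb).
τ = M c_p/UA = 123.66 min; T_ss = T_amb = 15.600 °C.
T(t) = T_ss + (T₀ − T_ss)e^(−t/τ); set T = 23.5:
t = −τ ln[(T − T_ss)/(T₀ − T_ss)] = −123.66 · ln(0.59398) = 64.413 min.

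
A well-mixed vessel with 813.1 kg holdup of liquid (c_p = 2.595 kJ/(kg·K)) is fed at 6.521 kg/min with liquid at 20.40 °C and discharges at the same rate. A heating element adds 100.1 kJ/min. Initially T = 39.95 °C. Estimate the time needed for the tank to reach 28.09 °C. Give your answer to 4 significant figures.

Unsteady energy balance on the tank contents: M c_p dT/dt = ṁ c_p (T_in − T) + 100.1.
τ = M/ṁ = 124.689 min; T_ss = T_in + Q̇/(ṁ c_p) = 26.3154 °C.
T(t) = T_ss + (T₀ − T_ss) e^(−t/τ). Set T = 28.09:
e^(−t/τ) = (28.09 − 26.3154)/(39.95 − 26.3154) = 0.130156
t = −124.689 · ln(0.130156) = 254.245 min.

254.2 min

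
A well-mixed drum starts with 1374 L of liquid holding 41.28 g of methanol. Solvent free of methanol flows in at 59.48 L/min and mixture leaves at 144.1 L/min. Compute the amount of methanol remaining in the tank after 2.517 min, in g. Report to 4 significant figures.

Total volume: dV/dt = Q_in − Q_out = -84.6200 L/min, so V(t) = 1374 − 84.6200 t and V(2.517) = 1161.01 L.
Solute balance: dm/dt = 0 − Q_out C = −Q_out m/V(t).
dm/m = −Q_out dt/(V₀ − 84.6200 t); integrating gives ln(m/m₀) = −(Q_out/(Q_in−Q_out)) ln(V/V₀).
m = m₀ (V₀/V)^(Q_out/(Q_in−Q_out)) = 41.28 × (1374/1161.01)^(-1.70291) = 30.9864 g.

30.99 g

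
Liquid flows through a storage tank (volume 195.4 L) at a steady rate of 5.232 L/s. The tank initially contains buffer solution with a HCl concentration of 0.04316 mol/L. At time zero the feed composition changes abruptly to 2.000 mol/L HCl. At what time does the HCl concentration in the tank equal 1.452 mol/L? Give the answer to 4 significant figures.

47.54 s

Accumulation = in − out for the solute gives V dC/dt = Q(C_in − C), so τ = V/Q = 37.3471 s.
C(t) = C_in + (C₀ − C_in) e^(−t/τ). Set C = 1.452 and solve for t:
e^(−t/τ) = (C − C_in)/(C₀ − C_in) = (1.452 − 2.000)/(0.04316 − 2.000) = 0.280043
t = −τ ln(…) = 37.3471 × 1.27281 = 47.5358 s.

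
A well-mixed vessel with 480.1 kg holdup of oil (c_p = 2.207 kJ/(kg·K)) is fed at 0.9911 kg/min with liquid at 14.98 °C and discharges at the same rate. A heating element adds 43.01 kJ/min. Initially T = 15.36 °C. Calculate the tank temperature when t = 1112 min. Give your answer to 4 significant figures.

M c_p dT/dt = ṁ c_p (T_in − T) + Q̇.
Rearrange: dT/dt = (T_ss − T)/τ with τ = M/ṁ = 484.411 min and T_ss = T_in + Q̇/(ṁ c_p) = 34.6430 °C.
Solution: T(t) = T_ss + (T₀ − T_ss) e^(−t/τ).
T(1112) = 34.6430 + (-19.2830)·e^(−1112/484.411) = 34.6430 + (-19.2830)·0.100704 = 32.7011 °C.

32.70 °C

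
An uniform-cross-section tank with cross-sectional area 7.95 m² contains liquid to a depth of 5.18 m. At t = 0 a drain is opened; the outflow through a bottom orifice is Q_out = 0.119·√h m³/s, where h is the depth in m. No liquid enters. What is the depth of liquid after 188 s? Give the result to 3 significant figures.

Volume balance on the tank: A dh/dt = −0.119 √h.
Separate and integrate: 2(√h − √h₀) = −(0.119/A) t.
√h = √5.18 − 0.119·188/(2·7.95) = 2.2760 − 1.4070 = 0.86892.
h = 0.86892² = 0.75502 m.

0.755 m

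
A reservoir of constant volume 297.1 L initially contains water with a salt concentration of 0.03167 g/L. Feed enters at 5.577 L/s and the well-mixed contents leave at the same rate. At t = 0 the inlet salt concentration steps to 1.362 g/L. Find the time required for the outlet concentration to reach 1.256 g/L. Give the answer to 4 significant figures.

Species balance: V dC/dt = Q(C_in − C) ⇒ τ = V/Q = 53.2724 s.
C(t) = C_in + (C₀ − C_in) e^(−t/τ). Set C = 1.256 and solve for t:
e^(−t/τ) = (C − C_in)/(C₀ − C_in) = (1.256 − 1.362)/(0.03167 − 1.362) = 0.0796795
t = −τ ln(…) = 53.2724 × 2.52974 = 134.765 s.

134.8 s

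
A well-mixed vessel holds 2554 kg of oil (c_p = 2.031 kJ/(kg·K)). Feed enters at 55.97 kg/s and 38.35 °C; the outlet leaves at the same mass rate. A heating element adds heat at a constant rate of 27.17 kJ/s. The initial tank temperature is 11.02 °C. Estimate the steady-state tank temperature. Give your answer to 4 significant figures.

38.59 °C

First-law balance (no shaft work): M c_p dT/dt = ṁ c_p (T_in − T) + 27.17.
At steady state dT/dt = 0 ⇒ T_ss = T_in + Q̇/(ṁ c_p) = 38.35 + 27.17/(55.97·2.031) = 38.5890 °C.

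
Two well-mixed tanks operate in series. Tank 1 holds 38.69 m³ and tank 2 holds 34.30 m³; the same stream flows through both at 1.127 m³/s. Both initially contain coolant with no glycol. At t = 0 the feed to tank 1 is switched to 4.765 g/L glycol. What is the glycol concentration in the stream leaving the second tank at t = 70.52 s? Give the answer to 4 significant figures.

3.051 g/L

Species balance on tank i: dCᵢ/dt = (Cᵢ₋₁ − Cᵢ)/τᵢ with τᵢ = Vᵢ/Q.
τ₁ = 38.69/1.127 = 34.3301 s; τ₂ = 34.30/1.127 = 30.4348 s.
Tank 1: C₁ = C_in(1 − e^(−t/τ₁)). Tank 2 (τ₁ ≠ τ₂): C₂ = C_in[1 − (τ₁ e^(−t/τ₁) − τ₂ e^(−t/τ₂))/(τ₁ − τ₂)].
At t = 70.52: e^(−t/τ₁) = 0.128199, e^(−t/τ₂) = 0.0985604.
C₂ = 4.765·[1 − (34.3301·0.128199 − 30.4348·0.0985604)/(3.89530)] = 4.765·0.640233 = 3.05071 g/L.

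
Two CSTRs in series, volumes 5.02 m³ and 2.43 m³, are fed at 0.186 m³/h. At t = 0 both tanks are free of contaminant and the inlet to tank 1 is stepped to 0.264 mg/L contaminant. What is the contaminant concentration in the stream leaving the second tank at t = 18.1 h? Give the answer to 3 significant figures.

Time constants: τᵢ = Vᵢ/Q for each well-mixed tank.
τ₁ = 5.02/0.186 = 26.989 h; τ₂ = 2.43/0.186 = 13.065 h.
Solving the cascade with C₁(0)=C₂(0)=0 gives C₂(t) = C_in[1 − (τ₁ e^(−t/τ₁) − τ₂ e^(−t/τ₂))/(τ₁ − τ₂)].
At t = 18.1: e^(−t/τ₁) = 0.51138, e^(−t/τ₂) = 0.25022.
C₂ = 0.264·[1 − (26.989·0.51138 − 13.065·0.25022)/(13.925)] = 0.264·0.24358 = 0.064306 mg/L.

0.0643 mg/L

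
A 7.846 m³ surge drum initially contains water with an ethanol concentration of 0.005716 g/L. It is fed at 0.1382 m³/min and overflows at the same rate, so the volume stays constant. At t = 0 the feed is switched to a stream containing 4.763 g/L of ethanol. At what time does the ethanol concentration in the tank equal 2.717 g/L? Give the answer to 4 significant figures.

Species balance: V dC/dt = Q(C_in − C) ⇒ τ = V/Q = 56.7728 min.
C(t) = C_in + (C₀ − C_in) e^(−t/τ). Set C = 2.717 and solve for t:
e^(−t/τ) = (C − C_in)/(C₀ − C_in) = (2.717 − 4.763)/(0.005716 − 4.763) = 0.430077
t = −τ ln(…) = 56.7728 × 0.843790 = 47.9043 min.

47.90 min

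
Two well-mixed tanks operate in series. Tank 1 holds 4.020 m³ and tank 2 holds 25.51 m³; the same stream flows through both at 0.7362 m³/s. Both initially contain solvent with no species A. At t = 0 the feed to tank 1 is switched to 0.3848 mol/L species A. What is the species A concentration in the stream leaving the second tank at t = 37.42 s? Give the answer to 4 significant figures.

Species balance on tank i: dCᵢ/dt = (Cᵢ₋₁ − Cᵢ)/τᵢ with τᵢ = Vᵢ/Q.
τ₁ = 4.020/0.7362 = 5.46047 s; τ₂ = 25.51/0.7362 = 34.6509 s.
Tank 1: C₁ = C_in(1 − e^(−t/τ₁)). Tank 2 (τ₁ ≠ τ₂): C₂ = C_in[1 − (τ₁ e^(−t/τ₁) − τ₂ e^(−t/τ₂))/(τ₁ − τ₂)].
At t = 37.42: e^(−t/τ₁) = 0.00105640, e^(−t/τ₂) = 0.339625.
C₂ = 0.3848·[1 − (5.46047·0.00105640 − 34.6509·0.339625)/(-29.1904)] = 0.3848·0.597041 = 0.229742 mol/L.

0.2297 mol/L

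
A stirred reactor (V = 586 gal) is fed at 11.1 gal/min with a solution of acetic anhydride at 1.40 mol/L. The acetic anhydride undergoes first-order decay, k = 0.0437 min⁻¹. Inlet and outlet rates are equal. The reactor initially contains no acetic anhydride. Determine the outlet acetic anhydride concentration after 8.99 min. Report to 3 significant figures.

Accumulation = in − out − consumed: V dC/dt = Q C_in − Q C − k V C.
dC/dt = (Q/V) C_in − (Q/V + k) C; effective rate a = Q/V + k = 0.018942 + 0.0437 = 0.062642 min⁻¹.
C_ss = Q C_in/(Q + kV) = 0.42334 mol/L; C(t) = C_ss + (C₀ − C_ss) e^(−a t).
C(8.99) = 0.42334 + (-0.42334)·e^(−0.062642·8.99) = 0.42334 + (-0.42334)·0.56941 = 0.18228 mol/L.

0.182 mol/L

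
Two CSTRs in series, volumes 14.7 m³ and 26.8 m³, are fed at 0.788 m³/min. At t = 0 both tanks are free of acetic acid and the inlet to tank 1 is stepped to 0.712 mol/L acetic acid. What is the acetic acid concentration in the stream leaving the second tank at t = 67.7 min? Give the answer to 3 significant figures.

0.520 mol/L

Species balance on tank i: dCᵢ/dt = (Cᵢ₋₁ − Cᵢ)/τᵢ with τᵢ = Vᵢ/Q.
τ₁ = 14.7/0.788 = 18.655 min; τ₂ = 26.8/0.788 = 34.010 min.
Tank 1: C₁ = C_in(1 − e^(−t/τ₁)). Tank 2 (τ₁ ≠ τ₂): C₂ = C_in[1 − (τ₁ e^(−t/τ₁) − τ₂ e^(−t/τ₂))/(τ₁ − τ₂)].
At t = 67.7: e^(−t/τ₁) = 0.026540, e^(−t/τ₂) = 0.13662.
C₂ = 0.712·[1 − (18.655·0.026540 − 34.010·0.13662)/(-15.355)] = 0.712·0.72966 = 0.51952 mol/L.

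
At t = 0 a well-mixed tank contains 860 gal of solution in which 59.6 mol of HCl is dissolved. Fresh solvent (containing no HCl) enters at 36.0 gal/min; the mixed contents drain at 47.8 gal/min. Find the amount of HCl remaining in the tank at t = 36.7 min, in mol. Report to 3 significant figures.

3.49 mol

Let m(t) be the amount of HCl. Volume: V(t) = V₀ + (Q_in − Q_out) t = 860 − 11.800 t; V(36.7) = 426.94 gal.
Solute balance: dm/dt = 0 − Q_out C = −Q_out m/V(t).
Separate: dm/m = −Q_out dt/V(t) ⇒ ln(m/m₀) = −(Q_out/(Q_in−Q_out)) ln(V/V₀).
m = m₀ (V₀/V)^(Q_out/(Q_in−Q_out)) = 59.6 × (860/426.94)^(-4.0508) = 3.4935 mol.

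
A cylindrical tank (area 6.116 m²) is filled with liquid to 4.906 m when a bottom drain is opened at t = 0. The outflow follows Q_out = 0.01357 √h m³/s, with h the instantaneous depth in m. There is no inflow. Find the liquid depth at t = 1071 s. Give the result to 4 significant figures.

Volume balance on the tank: A dh/dt = −0.01357 √h.
Separate and integrate: 2(√h − √h₀) = −(0.01357/A) t.
√h = √4.906 − 0.01357·1071/(2·6.116) = 2.21495 − 1.18815 = 1.02680.
h = 1.02680² = 1.05431 m.

1.054 m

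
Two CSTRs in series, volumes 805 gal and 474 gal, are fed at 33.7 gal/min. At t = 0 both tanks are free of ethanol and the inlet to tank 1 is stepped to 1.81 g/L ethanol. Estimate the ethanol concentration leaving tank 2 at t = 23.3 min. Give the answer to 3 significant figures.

Time constants: τᵢ = Vᵢ/Q for each well-mixed tank.
τ₁ = 805/33.7 = 23.887 min; τ₂ = 474/33.7 = 14.065 min.
Solving the cascade with C₁(0)=C₂(0)=0 gives C₂(t) = C_in[1 − (τ₁ e^(−t/τ₁) − τ₂ e^(−t/τ₂))/(τ₁ − τ₂)].
At t = 23.3: e^(−t/τ₁) = 0.37704, e^(−t/τ₂) = 0.19079.
C₂ = 1.81·[1 − (23.887·0.37704 − 14.065·0.19079)/(9.8220)] = 1.81·0.35626 = 0.64483 g/L.

0.645 g/L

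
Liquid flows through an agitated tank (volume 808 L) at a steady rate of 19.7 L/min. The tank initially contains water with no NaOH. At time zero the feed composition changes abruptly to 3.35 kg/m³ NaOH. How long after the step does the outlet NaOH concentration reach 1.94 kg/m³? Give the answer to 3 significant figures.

Species balance: V dC/dt = Q(C_in − C) ⇒ τ = V/Q = 41.015 min.
C(t) = C_in + (C₀ − C_in) e^(−t/τ). Set C = 1.94 and solve for t:
e^(−t/τ) = (C − C_in)/(C₀ − C_in) = (1.94 − 3.35)/(0 − 3.35) = 0.42090
t = −τ ln(…) = 41.015 × 0.86537 = 35.493 min.

35.5 min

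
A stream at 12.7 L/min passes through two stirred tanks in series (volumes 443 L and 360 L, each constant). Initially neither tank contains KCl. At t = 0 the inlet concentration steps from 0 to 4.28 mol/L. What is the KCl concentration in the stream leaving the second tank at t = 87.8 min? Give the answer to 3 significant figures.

Each tank obeys Vᵢ dCᵢ/dt = Q(Cᵢ₋₁ − Cᵢ), so τᵢ = Vᵢ/Q.
τ₁ = 443/12.7 = 34.882 min; τ₂ = 360/12.7 = 28.346 min.
Solving the cascade with C₁(0)=C₂(0)=0 gives C₂(t) = C_in[1 − (τ₁ e^(−t/τ₁) − τ₂ e^(−t/τ₂))/(τ₁ − τ₂)].
At t = 87.8: e^(−t/τ₁) = 0.080696, e^(−t/τ₂) = 0.045167.
C₂ = 4.28·[1 − (34.882·0.080696 − 28.346·0.045167)/(6.5354)] = 4.28·0.76520 = 3.2751 mol/L.

3.28 mol/L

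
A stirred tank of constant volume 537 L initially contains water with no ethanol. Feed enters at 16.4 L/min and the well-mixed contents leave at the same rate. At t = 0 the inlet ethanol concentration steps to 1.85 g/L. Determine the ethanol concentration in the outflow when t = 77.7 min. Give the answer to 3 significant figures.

Transient balance on the dissolved component: V dC/dt = Q(C_in − C).
So dC/dt = (C_in − C)/τ with τ = V/Q = 537/16.4 = 32.744 min.
Integrating: C(t) = C_in + (C₀ − C_in) e^(−t/τ).
C(77.7) = 1.85 + (0 − 1.85)·e^(−77.7/32.744) = 1.85 + (-1.8500)·0.093204 = 1.6776 g/L.

1.68 g/L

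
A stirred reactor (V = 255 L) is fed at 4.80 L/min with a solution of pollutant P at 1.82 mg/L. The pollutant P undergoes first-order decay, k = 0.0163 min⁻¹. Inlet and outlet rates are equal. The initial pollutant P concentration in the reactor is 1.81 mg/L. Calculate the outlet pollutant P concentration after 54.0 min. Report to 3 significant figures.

1.10 mg/L

V dC/dt = Q(C_in − C) − k V C.
dC/dt = (Q/V) C_in − (Q/V + k) C; effective rate a = Q/V + k = 0.018824 + 0.0163 = 0.035124 min⁻¹.
C_ss = Q C_in/(Q + kV) = 0.97538 mg/L; C(t) = C_ss + (C₀ − C_ss) e^(−a t).
C(54.0) = 0.97538 + (0.83462)·e^(−0.035124·54.0) = 0.97538 + (0.83462)·0.15007 = 1.1006 mg/L.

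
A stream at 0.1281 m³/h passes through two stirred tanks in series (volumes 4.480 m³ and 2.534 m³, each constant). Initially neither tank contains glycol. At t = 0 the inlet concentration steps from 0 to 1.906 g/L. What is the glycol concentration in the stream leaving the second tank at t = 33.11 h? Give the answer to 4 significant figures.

0.6689 g/L

Species balance on tank i: dCᵢ/dt = (Cᵢ₋₁ − Cᵢ)/τᵢ with τᵢ = Vᵢ/Q.
τ₁ = 4.480/0.1281 = 34.9727 h; τ₂ = 2.534/0.1281 = 19.7814 h.
Tank 1: C₁ = C_in(1 − e^(−t/τ₁)). Tank 2 (τ₁ ≠ τ₂): C₂ = C_in[1 − (τ₁ e^(−t/τ₁) − τ₂ e^(−t/τ₂))/(τ₁ − τ₂)].
At t = 33.11: e^(−t/τ₁) = 0.388004, e^(−t/τ₂) = 0.187534.
C₂ = 1.906·[1 − (34.9727·0.388004 − 19.7814·0.187534)/(15.1913)] = 1.906·0.350952 = 0.668915 g/L.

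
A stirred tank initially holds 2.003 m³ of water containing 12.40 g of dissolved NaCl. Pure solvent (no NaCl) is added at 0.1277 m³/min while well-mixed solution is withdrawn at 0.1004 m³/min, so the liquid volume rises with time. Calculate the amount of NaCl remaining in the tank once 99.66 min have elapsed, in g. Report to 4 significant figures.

0.5286 g

Let m(t) be the amount of NaCl. Volume: V(t) = V₀ + (Q_in − Q_out) t = 2.003 + 0.0273000 t; V(99.66) = 4.72372 m³.
Species balance (pure solvent in): dm/dt = −Q_out · m/V(t).
dm/m = −Q_out dt/(V₀ + 0.0273000 t); integrating gives ln(m/m₀) = −(Q_out/(Q_in−Q_out)) ln(V/V₀).
m = m₀ (V₀/V)^(Q_out/(Q_in−Q_out)) = 12.40 × (2.003/4.72372)^(3.67766) = 0.528587 g.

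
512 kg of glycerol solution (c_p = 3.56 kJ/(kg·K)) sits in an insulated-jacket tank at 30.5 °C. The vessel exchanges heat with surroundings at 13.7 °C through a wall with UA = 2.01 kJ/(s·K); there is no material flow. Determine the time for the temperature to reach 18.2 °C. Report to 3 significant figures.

1190 s

First-law balance (no shaft work): M c_p dT/dt = −UA(T − T_amb).
τ = M c_p/UA = 906.83 s; T_ss = T_amb = 13.700 °C.
T(t) = T_ss + (T₀ − T_ss)e^(−t/τ); set T = 18.2:
t = −τ ln[(T − T_ss)/(T₀ − T_ss)] = −906.83 · ln(0.26786) = 1194.6 s.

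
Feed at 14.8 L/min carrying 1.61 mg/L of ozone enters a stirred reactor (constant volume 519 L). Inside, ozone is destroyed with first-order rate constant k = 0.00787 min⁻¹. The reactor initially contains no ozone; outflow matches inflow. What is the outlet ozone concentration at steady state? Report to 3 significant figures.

Accumulation = in − out − consumed: V dC/dt = Q C_in − Q C − k V C.
At steady state: 0 = Q C_in − (Q + kV) C_ss, so C_ss = Q C_in/(Q + kV).
C_ss = 14.8·1.61/(14.8 + 0.00787·519) = 23.828/18.885 = 1.2618 mg/L.

1.26 mg/L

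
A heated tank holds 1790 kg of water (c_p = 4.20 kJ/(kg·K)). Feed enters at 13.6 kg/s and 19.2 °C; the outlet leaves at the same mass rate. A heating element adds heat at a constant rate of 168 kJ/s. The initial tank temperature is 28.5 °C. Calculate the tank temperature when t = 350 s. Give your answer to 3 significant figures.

22.6 °C

M c_p dT/dt = ṁ c_p (T_in − T) + Q̇.
Rearrange: dT/dt = (T_ss − T)/τ with τ = M/ṁ = 131.62 s and T_ss = T_in + Q̇/(ṁ c_p) = 22.141 °C.
Integrating: T(t) = T_ss + (T₀ − T_ss) e^(−t/τ).
T(350) = 22.141 + (6.3588)·e^(−350/131.62) = 22.141 + (6.3588)·0.070003 = 22.586 °C.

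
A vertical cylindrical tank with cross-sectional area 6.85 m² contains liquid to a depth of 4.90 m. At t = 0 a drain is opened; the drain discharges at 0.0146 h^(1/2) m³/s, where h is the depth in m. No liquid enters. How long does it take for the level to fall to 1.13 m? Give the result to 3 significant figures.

Unsteady balance on liquid volume: A dh/dt = −0.0146 √h.
∫ h^(−1/2) dh = −(0.0146/A) ∫ dt, giving 2√h = 2√h₀ − (0.0146/A) t.
t = 2A(√h₀ − √h)/0.0146 = 2·6.85·(√4.90 − √1.13)/0.0146
  = 13.700 × (2.2136 − 1.0630) / 0.0146 = 1079.7 s.

1080 s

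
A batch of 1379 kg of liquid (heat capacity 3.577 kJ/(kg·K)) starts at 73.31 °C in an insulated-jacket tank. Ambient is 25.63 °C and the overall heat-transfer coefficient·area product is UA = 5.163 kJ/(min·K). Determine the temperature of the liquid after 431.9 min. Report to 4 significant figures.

M c_p dT/dt = −UA(T − T_amb).
dT/dt = (T_ss − T)/τ with T_ss = T_amb = 25.6300 °C, τ = M c_p/UA = 1379·3.577/5.163 = 955.391 min.
This is linear first-order; T(t) = T_ss + (T₀ − T_ss) e^(−t/τ).
T(431.9) = 25.6300 + (47.6800)·0.636312 = 55.9694 °C.

55.97 °C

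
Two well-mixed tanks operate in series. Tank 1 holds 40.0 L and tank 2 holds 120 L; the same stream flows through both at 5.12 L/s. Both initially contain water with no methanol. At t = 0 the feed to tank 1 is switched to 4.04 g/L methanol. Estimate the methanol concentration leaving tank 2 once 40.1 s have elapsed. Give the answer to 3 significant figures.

2.96 g/L

Each tank obeys Vᵢ dCᵢ/dt = Q(Cᵢ₋₁ − Cᵢ), so τᵢ = Vᵢ/Q.
τ₁ = 40.0/5.12 = 7.8125 s; τ₂ = 120/5.12 = 23.438 s.
Solving the cascade with C₁(0)=C₂(0)=0 gives C₂(t) = C_in[1 − (τ₁ e^(−t/τ₁) − τ₂ e^(−t/τ₂))/(τ₁ − τ₂)].
At t = 40.1: e^(−t/τ₁) = 0.0059000, e^(−t/τ₂) = 0.18070.
C₂ = 4.04·[1 − (7.8125·0.0059000 − 23.438·0.18070)/(-15.625)] = 4.04·0.73190 = 2.9569 g/L.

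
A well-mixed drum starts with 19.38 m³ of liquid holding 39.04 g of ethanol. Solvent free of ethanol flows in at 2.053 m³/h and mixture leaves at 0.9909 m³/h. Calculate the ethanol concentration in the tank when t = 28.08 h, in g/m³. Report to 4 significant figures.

0.3327 g/m³

Let m(t) be the amount of ethanol. Volume: V(t) = V₀ + (Q_in − Q_out) t = 19.38 + 1.06210 t; V(28.08) = 49.2038 m³.
Solute balance: dm/dt = 0 − Q_out C = −Q_out m/V(t).
Separate: dm/m = −Q_out dt/V(t) ⇒ ln(m/m₀) = −(Q_out/(Q_in−Q_out)) ln(V/V₀).
m = m₀ (V₀/V)^(Q_out/(Q_in−Q_out)) = 39.04 × (19.38/49.2038)^(0.932963) = 16.3678 g.
C = m/V = 16.3678/49.2038 = 0.332654 g/m³.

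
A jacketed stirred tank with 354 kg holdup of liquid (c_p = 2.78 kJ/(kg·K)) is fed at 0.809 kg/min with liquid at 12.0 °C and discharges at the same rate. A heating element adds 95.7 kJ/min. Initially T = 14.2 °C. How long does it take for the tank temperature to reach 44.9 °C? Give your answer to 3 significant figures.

626 min

M c_p dT/dt = ṁ c_p (T_in − T) + Q̇.
τ = M/ṁ = 437.58 min; T_ss = T_in + Q̇/(ṁ c_p) = 54.552 °C.
T(t) = T_ss + (T₀ − T_ss) e^(−t/τ). Set T = 44.9:
e^(−t/τ) = (44.9 − 54.552)/(14.2 − 54.552) = 0.23919
t = −437.58 · ln(0.23919) = 625.95 min.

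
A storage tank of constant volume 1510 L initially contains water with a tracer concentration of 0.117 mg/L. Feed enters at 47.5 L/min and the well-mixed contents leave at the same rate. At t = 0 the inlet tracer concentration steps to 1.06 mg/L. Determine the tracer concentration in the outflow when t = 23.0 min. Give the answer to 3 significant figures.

0.603 mg/L

Accumulation = in − out for the solute gives V dC/dt = Q(C_in − C).
Time constant τ = V/Q = 1510/47.5 = 31.789 min.
Integrating: C(t) = C_in + (C₀ − C_in) e^(−t/τ).
C(23.0) = 1.06 + (0.117 − 1.06)·e^(−23.0/31.789) = 1.06 + (-0.94300)·0.48505 = 0.60260 mg/L.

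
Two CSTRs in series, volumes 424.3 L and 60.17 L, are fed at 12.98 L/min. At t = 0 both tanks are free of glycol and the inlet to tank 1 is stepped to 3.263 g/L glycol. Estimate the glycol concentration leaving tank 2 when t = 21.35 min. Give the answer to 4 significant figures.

Species balance on tank i: dCᵢ/dt = (Cᵢ₋₁ − Cᵢ)/τᵢ with τᵢ = Vᵢ/Q.
τ₁ = 424.3/12.98 = 32.6888 min; τ₂ = 60.17/12.98 = 4.63559 min.
Solving the cascade with C₁(0)=C₂(0)=0 gives C₂(t) = C_in[1 − (τ₁ e^(−t/τ₁) − τ₂ e^(−t/τ₂))/(τ₁ − τ₂)].
At t = 21.35: e^(−t/τ₁) = 0.520414, e^(−t/τ₂) = 0.00999503.
C₂ = 3.263·[1 − (32.6888·0.520414 − 4.63559·0.00999503)/(28.0532)] = 3.263·0.395242 = 1.28968 g/L.

1.290 g/L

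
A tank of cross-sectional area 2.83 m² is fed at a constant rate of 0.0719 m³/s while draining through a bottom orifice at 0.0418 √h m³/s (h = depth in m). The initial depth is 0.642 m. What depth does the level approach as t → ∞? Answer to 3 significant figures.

2.96 m

Volume balance on the tank: A dh/dt = Q_in − 0.0418 √h. At steady state dh/dt = 0:
Q_in = 0.0418 √h_ss ⇒ √h_ss = 0.0719/0.0418 = 1.7201.
h_ss = 1.7201² = 2.9587 m. (Since h₀ = 0.642 m < h_ss, the level will rise toward this value.)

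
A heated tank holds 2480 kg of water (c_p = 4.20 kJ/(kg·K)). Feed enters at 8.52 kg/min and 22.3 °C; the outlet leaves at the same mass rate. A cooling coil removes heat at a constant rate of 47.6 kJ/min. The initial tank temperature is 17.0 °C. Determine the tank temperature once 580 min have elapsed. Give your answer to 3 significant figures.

Heat balance on the well-mixed liquid: M c_p dT/dt = ṁ c_p (T_in − T) − 47.6.
τ = M/ṁ = 291.08 min; T_ss = T_in − Q̇/(ṁ c_p) = 22.3 − 47.6/(8.52·4.20) = 20.970 °C.
T approaches T_ss exponentially: T(t) = T_ss + (T₀ − T_ss) e^(−t/τ).
T(580) = 20.970 + (-3.9698)·e^(−580/291.08) = 20.970 + (-3.9698)·0.13634 = 20.429 °C.

20.4 °C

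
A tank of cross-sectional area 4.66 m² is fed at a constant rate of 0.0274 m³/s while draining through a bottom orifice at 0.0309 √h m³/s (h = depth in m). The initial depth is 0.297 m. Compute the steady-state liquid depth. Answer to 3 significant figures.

A dh/dt = Q_in − 0.0309 √h. Steady state requires inflow = outflow:
Q_in = 0.0309 √h_ss ⇒ √h_ss = 0.0274/0.0309 = 0.88673.
h_ss = 0.88673² = 0.78629 m. (Since h₀ = 0.297 m < h_ss, the level will rise toward this value.)

0.786 m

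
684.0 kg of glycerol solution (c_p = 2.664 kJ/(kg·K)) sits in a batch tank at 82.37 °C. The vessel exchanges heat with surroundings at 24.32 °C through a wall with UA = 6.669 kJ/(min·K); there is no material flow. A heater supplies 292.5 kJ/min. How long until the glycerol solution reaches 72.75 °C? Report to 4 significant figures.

309.6 min

Heat balance on the well-mixed liquid: M c_p dT/dt = −UA(T − T_amb) + Q̇.
τ = M c_p/UA = 273.231 min; T_ss = T_amb + Q̇/UA = 24.32 + 292.5/6.669 = 68.1796 °C.
T(t) = T_ss + (T₀ − T_ss)e^(−t/τ); set T = 72.75:
t = −τ ln[(T − T_ss)/(T₀ − T_ss)] = −273.231 · ln(0.322075) = 309.563 min.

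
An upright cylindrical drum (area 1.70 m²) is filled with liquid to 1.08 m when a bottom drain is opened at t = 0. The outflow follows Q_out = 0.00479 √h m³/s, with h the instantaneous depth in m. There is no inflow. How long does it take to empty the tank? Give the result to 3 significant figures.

Unsteady balance on liquid volume: A dh/dt = −0.00479 √h.
This is separable: 2 d(√h)/dt = −0.00479/A, so √h = √h₀ − (0.00479/(2A)) t.
Tank is empty when √h = 0: t_empty = 2A√h₀/0.00479.
t_empty = 2·1.70·√1.08/0.00479 = 3.4000·1.0392/0.00479 = 737.66 s.

738 s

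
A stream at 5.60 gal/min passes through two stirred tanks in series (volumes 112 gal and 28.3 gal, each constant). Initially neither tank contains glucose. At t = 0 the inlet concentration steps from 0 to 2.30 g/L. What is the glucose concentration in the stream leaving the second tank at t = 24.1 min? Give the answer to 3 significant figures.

Each tank obeys Vᵢ dCᵢ/dt = Q(Cᵢ₋₁ − Cᵢ), so τᵢ = Vᵢ/Q.
τ₁ = 112/5.60 = 20.000 min; τ₂ = 28.3/5.60 = 5.0536 min.
Solving the cascade with C₁(0)=C₂(0)=0 gives C₂(t) = C_in[1 − (τ₁ e^(−t/τ₁) − τ₂ e^(−t/τ₂))/(τ₁ − τ₂)].
At t = 24.1: e^(−t/τ₁) = 0.29969, e^(−t/τ₂) = 0.0084897.
C₂ = 2.30·[1 − (20.000·0.29969 − 5.0536·0.0084897)/(14.946)] = 2.30·0.60185 = 1.3843 g/L.

1.38 g/L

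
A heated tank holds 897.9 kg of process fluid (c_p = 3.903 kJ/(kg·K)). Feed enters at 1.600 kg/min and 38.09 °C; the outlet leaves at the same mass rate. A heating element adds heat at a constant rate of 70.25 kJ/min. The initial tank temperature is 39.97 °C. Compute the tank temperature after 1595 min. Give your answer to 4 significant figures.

48.79 °C

M c_p dT/dt = ṁ c_p (T_in − T) + Q̇.
τ = M/ṁ = 561.188 min; T_ss = T_in + Q̇/(ṁ c_p) = 38.09 + 70.25/(1.600·3.903) = 49.3394 °C.
Solution: T(t) = T_ss + (T₀ − T_ss) e^(−t/τ).
T(1595) = 49.3394 + (-9.36936)·e^(−1595/561.188) = 49.3394 + (-9.36936)·0.0582980 = 48.7931 °C.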